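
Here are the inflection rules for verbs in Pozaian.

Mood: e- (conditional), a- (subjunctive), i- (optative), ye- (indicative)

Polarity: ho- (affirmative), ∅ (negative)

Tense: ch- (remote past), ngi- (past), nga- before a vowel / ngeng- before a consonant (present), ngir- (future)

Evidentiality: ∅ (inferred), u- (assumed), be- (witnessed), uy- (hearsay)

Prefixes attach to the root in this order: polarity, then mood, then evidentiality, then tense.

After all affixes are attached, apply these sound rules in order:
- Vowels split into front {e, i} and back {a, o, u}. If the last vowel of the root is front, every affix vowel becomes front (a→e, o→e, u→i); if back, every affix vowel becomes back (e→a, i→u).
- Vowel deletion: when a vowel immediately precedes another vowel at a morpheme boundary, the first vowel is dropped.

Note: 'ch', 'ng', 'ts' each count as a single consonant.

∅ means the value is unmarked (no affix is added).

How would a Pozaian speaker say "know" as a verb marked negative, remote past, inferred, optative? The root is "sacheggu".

polarity = negative: zero marking, form stays sacheggu.
Attach mood optative i- → isacheggu.
evidentiality = inferred: zero marking, form stays isacheggu.
Attach tense remote past ch- → chisacheggu.
Apply vowel harmony: chisacheggu → chusacheggu.
Vowel deletion: no change.

chusacheggu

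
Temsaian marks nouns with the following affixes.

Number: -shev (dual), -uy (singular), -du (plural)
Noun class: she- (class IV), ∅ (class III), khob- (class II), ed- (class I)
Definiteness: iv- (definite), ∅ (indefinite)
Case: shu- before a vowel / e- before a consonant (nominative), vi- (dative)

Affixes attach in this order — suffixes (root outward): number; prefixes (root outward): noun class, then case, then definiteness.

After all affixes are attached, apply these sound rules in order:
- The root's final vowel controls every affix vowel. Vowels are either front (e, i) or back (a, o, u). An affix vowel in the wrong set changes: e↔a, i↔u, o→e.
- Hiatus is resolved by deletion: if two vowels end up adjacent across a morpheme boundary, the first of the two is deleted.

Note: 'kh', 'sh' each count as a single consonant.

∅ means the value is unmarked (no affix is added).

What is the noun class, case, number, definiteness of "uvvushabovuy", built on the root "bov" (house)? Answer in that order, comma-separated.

Segment: iv-vi-she-bov-uy.
noun class: she- → class IV.
case: vi- → dative.
number: -uy → singular.
definiteness: iv- → definite.

class IV, dative, singular, definite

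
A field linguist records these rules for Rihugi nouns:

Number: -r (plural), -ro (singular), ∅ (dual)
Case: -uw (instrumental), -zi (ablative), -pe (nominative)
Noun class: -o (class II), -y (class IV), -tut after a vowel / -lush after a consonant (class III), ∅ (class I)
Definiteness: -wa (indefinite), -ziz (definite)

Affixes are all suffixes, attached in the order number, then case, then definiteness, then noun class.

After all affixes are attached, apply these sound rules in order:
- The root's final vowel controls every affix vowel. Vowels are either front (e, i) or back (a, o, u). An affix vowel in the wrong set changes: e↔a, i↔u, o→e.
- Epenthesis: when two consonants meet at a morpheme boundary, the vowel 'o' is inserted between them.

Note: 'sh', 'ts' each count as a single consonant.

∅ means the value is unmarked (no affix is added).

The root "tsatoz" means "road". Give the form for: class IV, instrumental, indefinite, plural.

Attach number plural -r → tsatozr.
Attach case instrumental -uw → tsatozruw.
Attach definiteness indefinite -wa → tsatozruwwa.
Attach noun class class IV -y → tsatozruwway.
Vowel harmony: no change.
Apply epenthesis: tsatozruwway → tsatozoruwoway.

tsatozoruwoway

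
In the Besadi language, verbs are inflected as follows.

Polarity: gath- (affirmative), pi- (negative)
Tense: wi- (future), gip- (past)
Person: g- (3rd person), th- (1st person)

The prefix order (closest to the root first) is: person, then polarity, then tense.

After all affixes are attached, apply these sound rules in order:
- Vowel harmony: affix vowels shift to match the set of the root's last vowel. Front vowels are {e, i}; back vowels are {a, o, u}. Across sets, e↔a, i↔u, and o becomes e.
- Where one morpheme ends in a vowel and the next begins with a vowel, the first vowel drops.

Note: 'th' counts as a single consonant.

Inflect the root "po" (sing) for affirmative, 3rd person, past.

Attach person 3rd person g- → gpo.
Attach polarity affirmative gath- → gathgpo.
Attach tense past gip- → gipgathgpo.
Apply vowel harmony: gipgathgpo → gupgathgpo.
Vowel deletion: no change.

gupgathgpo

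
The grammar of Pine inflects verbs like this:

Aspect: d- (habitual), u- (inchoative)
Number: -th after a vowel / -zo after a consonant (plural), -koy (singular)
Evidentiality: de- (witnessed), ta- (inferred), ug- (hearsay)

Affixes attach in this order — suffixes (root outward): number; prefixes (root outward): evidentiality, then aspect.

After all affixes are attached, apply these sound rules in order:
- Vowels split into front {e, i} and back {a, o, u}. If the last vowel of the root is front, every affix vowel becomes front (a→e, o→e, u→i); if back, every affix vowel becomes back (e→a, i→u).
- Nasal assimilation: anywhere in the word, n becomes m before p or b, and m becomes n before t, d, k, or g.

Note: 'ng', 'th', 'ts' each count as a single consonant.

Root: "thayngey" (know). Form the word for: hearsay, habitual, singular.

digthayngeykey

Attach evidentiality hearsay ug- → ugthayngey.
Attach number singular -koy → ugthayngeykoy.
Attach aspect habitual d- → dugthayngeykoy.
Apply vowel harmony: dugthayngeykoy → digthayngeykey.
Nasal assimilation: no change.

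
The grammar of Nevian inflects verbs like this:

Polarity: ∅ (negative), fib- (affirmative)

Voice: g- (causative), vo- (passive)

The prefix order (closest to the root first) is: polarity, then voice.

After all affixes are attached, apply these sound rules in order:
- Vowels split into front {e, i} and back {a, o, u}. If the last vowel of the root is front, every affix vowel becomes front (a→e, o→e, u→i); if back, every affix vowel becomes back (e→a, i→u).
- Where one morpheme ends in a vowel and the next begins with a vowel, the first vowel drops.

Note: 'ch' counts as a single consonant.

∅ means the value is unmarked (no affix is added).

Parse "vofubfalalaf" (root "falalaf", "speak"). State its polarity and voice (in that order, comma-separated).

affirmative, passive

Segment: vo-fib-falalaf.
polarity: fib- → affirmative.
voice: vo- → passive.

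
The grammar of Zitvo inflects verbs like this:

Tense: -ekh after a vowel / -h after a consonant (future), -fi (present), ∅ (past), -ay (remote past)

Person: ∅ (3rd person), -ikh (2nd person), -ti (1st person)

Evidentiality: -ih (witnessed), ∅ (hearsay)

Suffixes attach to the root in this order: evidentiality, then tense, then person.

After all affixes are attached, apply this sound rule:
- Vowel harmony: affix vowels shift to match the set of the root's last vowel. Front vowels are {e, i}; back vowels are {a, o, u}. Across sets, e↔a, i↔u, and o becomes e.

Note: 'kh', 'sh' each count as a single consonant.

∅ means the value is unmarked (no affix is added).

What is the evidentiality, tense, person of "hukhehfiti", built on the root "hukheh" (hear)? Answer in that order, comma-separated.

hearsay, present, 1st person

Segment: hukheh-fi-ti.
evidentiality: ∅ → hearsay.
tense: -fi → present.
person: -ti → 1st person.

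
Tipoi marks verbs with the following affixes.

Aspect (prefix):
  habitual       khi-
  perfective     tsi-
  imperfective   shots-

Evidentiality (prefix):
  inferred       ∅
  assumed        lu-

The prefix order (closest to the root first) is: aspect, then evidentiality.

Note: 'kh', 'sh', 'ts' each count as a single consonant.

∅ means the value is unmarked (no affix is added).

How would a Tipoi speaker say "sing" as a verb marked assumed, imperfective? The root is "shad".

Attach aspect imperfective shots- → shotsshad.
Attach evidentiality assumed lu- → lushotsshad.

lushotsshad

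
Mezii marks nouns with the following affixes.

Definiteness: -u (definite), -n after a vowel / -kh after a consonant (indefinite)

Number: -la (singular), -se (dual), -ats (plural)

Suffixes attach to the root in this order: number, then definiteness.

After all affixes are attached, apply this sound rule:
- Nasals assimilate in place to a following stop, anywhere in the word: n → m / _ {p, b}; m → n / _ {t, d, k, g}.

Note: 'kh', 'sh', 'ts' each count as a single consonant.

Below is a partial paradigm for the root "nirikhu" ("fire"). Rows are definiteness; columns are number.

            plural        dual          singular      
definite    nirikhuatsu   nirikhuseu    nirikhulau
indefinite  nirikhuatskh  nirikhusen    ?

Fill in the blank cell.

nirikhulan

Attach number singular -la → nirikhula.
Attach definiteness indefinite -n (after vowel 'a') → nirikhulan.
Nasal assimilation: no change.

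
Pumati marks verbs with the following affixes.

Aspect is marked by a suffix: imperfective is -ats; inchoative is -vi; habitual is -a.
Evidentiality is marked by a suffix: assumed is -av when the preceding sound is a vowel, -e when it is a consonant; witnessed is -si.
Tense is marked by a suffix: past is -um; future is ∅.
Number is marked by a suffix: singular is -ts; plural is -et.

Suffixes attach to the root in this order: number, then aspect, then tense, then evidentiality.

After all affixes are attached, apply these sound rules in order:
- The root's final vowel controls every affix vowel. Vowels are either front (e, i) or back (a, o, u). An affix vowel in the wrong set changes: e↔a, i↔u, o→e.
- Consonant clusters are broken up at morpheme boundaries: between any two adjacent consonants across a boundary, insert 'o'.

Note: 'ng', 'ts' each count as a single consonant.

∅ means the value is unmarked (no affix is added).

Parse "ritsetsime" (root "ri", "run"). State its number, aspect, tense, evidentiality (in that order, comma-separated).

Segment: ri-ts-ats-um-e.
number: -ts → singular.
aspect: -ats → imperfective.
tense: -um → past.
evidentiality: -av/e → assumed.

singular, imperfective, past, assumed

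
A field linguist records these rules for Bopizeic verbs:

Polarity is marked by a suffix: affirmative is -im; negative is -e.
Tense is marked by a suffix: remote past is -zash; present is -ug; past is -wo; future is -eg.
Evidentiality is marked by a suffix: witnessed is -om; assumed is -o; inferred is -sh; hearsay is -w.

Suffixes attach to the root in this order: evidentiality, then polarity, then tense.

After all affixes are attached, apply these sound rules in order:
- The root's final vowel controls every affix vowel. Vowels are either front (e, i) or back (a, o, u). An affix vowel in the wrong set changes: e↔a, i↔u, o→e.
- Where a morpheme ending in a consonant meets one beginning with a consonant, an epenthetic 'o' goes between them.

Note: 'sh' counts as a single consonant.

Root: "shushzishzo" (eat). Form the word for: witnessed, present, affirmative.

shushzishzoomumug

Attach evidentiality witnessed -om → shushzishzoom.
Attach polarity affirmative -im → shushzishzoomim.
Attach tense present -ug → shushzishzoomimug.
Apply vowel harmony: shushzishzoomimug → shushzishzoomumug.
Epenthesis: no change.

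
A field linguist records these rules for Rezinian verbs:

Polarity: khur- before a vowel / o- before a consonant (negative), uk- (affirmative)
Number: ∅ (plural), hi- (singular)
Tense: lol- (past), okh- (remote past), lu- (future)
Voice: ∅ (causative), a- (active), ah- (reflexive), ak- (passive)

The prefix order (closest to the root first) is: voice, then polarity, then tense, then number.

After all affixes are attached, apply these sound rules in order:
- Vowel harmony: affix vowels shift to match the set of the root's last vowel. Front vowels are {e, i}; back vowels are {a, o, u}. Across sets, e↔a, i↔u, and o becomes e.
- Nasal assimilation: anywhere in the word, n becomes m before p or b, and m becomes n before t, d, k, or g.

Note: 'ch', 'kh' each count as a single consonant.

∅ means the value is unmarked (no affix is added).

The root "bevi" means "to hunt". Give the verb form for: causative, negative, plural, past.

voice = causative: zero marking, form stays bevi.
Attach polarity negative o- (before consonant 'b') → obevi.
Attach tense past lol- → lolobevi.
number = plural: zero marking, form stays lolobevi.
Apply vowel harmony: lolobevi → lelebevi.
Nasal assimilation: no change.

lelebevi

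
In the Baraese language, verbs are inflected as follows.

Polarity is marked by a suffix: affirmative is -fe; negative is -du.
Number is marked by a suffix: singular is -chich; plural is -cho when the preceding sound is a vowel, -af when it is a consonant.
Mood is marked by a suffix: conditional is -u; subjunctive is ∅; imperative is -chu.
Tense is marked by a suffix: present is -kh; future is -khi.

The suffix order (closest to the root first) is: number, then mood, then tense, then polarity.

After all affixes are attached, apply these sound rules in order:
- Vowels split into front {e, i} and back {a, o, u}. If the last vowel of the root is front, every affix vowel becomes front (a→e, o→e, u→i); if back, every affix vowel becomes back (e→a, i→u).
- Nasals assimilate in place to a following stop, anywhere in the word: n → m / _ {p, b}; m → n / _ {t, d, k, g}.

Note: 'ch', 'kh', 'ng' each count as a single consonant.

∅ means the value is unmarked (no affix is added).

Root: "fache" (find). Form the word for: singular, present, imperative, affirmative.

fachechichchikhfe

Attach number singular -chich → fachechich.
Attach mood imperative -chu → fachechichchu.
Attach tense present -kh → fachechichchukh.
Attach polarity affirmative -fe → fachechichchukhfe.
Apply vowel harmony: fachechichchukhfe → fachechichchikhfe.
Nasal assimilation: no change.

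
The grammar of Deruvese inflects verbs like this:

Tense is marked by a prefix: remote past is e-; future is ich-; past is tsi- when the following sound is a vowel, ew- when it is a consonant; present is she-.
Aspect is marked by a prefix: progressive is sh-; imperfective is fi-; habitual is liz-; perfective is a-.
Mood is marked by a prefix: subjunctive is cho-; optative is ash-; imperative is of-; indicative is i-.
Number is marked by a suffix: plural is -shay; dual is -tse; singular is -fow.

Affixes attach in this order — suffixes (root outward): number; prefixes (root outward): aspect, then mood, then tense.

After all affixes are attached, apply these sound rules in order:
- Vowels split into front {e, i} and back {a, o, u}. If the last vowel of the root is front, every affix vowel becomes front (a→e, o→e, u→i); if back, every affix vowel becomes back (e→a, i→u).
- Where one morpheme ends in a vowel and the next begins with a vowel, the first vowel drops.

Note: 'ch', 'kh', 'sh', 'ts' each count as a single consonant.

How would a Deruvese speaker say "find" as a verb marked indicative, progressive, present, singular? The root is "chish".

shishchishfew

Attach aspect progressive sh- → shchish.
Attach mood indicative i- → ishchish.
Attach number singular -fow → ishchishfow.
Attach tense present she- → sheishchishfow.
Apply vowel harmony: sheishchishfow → sheishchishfew.
Apply vowel deletion: sheishchishfew → shishchishfew.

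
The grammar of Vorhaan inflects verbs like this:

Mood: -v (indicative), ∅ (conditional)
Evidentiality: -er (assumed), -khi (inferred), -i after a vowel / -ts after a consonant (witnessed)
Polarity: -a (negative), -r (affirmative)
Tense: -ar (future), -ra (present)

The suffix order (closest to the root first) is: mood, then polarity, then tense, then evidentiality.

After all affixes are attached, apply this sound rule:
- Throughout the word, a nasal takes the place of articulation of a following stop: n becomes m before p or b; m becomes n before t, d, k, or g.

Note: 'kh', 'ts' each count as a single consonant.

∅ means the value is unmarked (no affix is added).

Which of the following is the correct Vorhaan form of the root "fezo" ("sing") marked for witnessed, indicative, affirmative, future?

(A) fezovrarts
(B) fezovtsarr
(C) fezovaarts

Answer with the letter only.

A

Attach mood indicative -v → fezov.
Attach polarity affirmative -r → fezovr.
Attach tense future -ar → fezovrar.
Attach evidentiality witnessed -ts (after consonant 'r') → fezovrarts.
Nasal assimilation: no change.
So the correct form is fezovrarts, option (A).
(B) fezovtsarr is wrong: it has the affixes in the wrong order.
(C) fezovaarts is wrong: it uses negative instead of affirmative for polarity.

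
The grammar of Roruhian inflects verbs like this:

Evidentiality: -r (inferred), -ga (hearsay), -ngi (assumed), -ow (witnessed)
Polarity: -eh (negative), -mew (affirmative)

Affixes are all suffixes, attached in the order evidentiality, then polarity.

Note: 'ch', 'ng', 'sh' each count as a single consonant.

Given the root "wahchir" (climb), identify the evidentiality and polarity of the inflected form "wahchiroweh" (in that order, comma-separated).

Segment: wahchir-ow-eh.
evidentiality: -ow → witnessed.
polarity: -eh → negative.

witnessed, negative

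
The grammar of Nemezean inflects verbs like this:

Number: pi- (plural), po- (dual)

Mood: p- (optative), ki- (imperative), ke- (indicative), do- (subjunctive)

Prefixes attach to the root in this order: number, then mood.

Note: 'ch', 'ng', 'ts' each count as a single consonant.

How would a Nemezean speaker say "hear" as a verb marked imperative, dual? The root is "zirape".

Attach number dual po- → pozirape.
Attach mood imperative ki- → kipozirape.

kipozirape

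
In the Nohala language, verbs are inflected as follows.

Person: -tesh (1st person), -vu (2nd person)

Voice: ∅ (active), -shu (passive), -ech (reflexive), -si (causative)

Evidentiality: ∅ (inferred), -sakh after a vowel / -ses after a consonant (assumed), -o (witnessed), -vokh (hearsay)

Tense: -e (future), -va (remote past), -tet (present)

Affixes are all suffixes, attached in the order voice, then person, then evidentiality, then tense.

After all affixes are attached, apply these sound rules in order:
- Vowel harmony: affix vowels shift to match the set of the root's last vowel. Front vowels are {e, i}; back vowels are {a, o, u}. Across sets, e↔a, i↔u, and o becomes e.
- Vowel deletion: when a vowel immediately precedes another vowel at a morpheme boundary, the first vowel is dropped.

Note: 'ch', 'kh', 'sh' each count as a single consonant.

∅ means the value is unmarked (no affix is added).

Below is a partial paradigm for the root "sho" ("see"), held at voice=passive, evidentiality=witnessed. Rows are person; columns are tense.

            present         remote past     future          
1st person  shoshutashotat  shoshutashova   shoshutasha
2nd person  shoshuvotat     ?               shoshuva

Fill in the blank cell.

Attach voice passive -shu → shoshu.
Attach person 2nd person -vu → shoshuvu.
Attach evidentiality witnessed -o → shoshuvuo.
Attach tense remote past -va → shoshuvuova.
Vowel harmony: no change.
Apply vowel deletion: shoshuvuova → shoshuvova.

shoshuvova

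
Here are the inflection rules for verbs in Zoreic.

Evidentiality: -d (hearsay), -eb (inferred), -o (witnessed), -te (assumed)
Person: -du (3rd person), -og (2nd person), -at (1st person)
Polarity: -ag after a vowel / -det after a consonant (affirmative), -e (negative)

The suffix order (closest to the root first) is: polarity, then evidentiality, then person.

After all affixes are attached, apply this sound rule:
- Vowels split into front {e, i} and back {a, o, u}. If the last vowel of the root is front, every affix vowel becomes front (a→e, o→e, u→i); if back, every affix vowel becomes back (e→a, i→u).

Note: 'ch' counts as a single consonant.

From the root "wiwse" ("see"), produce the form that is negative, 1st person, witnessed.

wiwseeeet

Attach polarity negative -e → wiwsee.
Attach evidentiality witnessed -o → wiwseeo.
Attach person 1st person -at → wiwseeoat.
Apply vowel harmony: wiwseeoat → wiwseeeet.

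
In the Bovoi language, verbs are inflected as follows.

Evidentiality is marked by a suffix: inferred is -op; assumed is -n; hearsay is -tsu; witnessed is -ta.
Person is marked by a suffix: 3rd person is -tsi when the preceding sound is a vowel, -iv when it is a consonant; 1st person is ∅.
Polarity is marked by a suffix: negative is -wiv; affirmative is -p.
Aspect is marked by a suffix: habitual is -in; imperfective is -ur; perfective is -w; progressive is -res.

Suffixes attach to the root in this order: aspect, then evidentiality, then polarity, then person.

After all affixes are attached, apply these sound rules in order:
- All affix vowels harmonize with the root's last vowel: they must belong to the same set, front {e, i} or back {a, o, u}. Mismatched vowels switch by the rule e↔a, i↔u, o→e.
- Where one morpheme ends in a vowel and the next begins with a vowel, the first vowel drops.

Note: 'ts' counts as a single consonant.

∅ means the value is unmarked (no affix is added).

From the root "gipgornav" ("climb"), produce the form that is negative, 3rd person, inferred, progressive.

Attach aspect progressive -res → gipgornavres.
Attach evidentiality inferred -op → gipgornavresop.
Attach polarity negative -wiv → gipgornavresopwiv.
Attach person 3rd person -iv (after consonant 'v') → gipgornavresopwiviv.
Apply vowel harmony: gipgornavresopwiviv → gipgornavrasopwuvuv.
Vowel deletion: no change.

gipgornavrasopwuvuv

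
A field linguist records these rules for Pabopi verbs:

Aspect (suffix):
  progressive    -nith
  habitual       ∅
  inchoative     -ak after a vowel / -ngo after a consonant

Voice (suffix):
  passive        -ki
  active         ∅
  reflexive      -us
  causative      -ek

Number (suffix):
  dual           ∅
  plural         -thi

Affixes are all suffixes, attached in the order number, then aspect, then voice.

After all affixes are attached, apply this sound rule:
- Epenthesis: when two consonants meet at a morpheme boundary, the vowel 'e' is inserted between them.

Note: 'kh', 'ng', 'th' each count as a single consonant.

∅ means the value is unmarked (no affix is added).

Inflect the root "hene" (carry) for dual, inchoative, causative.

number = dual: zero marking, form stays hene.
Attach aspect inchoative -ak (after vowel 'e') → heneak.
Attach voice causative -ek → heneakek.
Epenthesis: no change.

heneakek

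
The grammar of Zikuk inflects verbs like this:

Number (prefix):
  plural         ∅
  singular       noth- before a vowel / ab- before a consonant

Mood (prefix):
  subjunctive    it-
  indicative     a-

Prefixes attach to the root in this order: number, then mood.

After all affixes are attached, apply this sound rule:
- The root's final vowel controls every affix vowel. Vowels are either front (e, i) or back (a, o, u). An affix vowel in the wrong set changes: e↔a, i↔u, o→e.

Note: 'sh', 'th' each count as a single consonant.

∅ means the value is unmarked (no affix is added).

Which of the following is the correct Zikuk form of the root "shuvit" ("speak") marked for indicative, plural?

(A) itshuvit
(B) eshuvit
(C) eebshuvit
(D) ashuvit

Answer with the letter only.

number = plural: zero marking, form stays shuvit.
Attach mood indicative a- → ashuvit.
Apply vowel harmony: ashuvit → eshuvit.
So the correct form is eshuvit, option (B).
(C) eebshuvit is wrong: it uses singular instead of plural for number.
(A) itshuvit is wrong: it uses subjunctive instead of indicative for mood.
(D) ashuvit is wrong: it fails to apply the sound rule(s).

B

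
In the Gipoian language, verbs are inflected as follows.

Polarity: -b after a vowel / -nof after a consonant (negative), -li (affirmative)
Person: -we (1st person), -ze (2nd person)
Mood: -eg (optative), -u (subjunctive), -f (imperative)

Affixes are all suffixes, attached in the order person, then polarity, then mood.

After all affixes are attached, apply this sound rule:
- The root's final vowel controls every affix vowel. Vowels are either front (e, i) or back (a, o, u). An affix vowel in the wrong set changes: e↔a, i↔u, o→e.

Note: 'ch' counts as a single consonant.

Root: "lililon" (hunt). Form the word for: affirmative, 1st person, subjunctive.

Attach person 1st person -we → lililonwe.
Attach polarity affirmative -li → lililonweli.
Attach mood subjunctive -u → lililonweliu.
Apply vowel harmony: lililonweliu → lililonwaluu.

lililonwaluu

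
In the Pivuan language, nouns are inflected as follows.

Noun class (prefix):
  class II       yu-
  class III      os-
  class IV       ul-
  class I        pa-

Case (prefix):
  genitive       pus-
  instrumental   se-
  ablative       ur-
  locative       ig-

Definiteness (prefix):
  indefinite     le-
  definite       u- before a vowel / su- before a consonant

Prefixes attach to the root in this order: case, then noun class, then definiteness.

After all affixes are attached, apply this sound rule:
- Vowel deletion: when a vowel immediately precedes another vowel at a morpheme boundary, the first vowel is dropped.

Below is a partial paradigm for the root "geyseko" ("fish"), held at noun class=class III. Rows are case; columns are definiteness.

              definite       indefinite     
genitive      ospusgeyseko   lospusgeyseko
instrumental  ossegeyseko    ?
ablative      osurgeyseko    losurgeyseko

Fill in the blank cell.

Attach case instrumental se- → segeyseko.
Attach noun class class III os- → ossegeyseko.
Attach definiteness indefinite le- → leossegeyseko.
Apply vowel deletion: leossegeyseko → lossegeyseko.

lossegeyseko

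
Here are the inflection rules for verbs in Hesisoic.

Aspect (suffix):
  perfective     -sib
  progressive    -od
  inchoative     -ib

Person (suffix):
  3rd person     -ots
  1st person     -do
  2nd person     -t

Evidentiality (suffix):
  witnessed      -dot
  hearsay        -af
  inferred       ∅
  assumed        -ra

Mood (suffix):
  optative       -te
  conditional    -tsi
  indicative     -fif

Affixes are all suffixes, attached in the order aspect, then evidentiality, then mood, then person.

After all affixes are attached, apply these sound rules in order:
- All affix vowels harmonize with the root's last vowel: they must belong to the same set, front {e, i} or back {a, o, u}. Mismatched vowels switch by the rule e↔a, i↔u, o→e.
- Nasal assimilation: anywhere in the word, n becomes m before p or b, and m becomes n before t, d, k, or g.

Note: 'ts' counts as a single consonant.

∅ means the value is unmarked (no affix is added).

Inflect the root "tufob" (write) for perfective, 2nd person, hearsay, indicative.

Attach aspect perfective -sib → tufobsib.
Attach evidentiality hearsay -af → tufobsibaf.
Attach mood indicative -fif → tufobsibaffif.
Attach person 2nd person -t → tufobsibaffift.
Apply vowel harmony: tufobsibaffift → tufobsubaffuft.
Nasal assimilation: no change.

tufobsubaffuft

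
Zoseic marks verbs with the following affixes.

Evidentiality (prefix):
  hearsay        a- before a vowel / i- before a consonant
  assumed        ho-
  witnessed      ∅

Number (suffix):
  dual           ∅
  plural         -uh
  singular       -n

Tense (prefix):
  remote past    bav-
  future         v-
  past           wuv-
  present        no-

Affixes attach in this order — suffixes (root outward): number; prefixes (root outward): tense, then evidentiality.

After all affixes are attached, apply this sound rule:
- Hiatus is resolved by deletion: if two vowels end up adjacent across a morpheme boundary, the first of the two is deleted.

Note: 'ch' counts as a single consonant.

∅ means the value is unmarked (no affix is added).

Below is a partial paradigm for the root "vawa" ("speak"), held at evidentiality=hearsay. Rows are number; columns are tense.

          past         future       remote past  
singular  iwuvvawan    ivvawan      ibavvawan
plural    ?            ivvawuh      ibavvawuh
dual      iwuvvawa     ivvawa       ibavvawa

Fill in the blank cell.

Attach tense past wuv- → wuvvawa.
Attach number plural -uh → wuvvawauh.
Attach evidentiality hearsay i- (before consonant 'w') → iwuvvawauh.
Apply vowel deletion: iwuvvawauh → iwuvvawuh.

iwuvvawuh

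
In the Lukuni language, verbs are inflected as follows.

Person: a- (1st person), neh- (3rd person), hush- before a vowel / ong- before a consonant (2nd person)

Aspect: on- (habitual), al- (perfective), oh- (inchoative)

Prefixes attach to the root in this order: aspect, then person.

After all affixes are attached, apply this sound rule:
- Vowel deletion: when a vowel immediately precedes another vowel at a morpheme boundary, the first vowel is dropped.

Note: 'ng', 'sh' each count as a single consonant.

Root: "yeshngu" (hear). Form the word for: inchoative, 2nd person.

hushohyeshngu

Attach aspect inchoative oh- → ohyeshngu.
Attach person 2nd person hush- (before vowel 'o') → hushohyeshngu.
Vowel deletion: no change.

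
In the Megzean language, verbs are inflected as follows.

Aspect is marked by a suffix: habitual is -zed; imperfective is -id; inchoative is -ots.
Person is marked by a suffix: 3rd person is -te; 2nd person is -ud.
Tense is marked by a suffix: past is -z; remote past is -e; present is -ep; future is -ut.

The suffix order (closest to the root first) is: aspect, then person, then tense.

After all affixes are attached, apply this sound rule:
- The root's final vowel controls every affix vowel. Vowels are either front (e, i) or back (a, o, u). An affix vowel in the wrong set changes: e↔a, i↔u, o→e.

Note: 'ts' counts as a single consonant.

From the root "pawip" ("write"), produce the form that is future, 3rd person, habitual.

pawipzedteit

Attach aspect habitual -zed → pawipzed.
Attach person 3rd person -te → pawipzedte.
Attach tense future -ut → pawipzedteut.
Apply vowel harmony: pawipzedteut → pawipzedteit.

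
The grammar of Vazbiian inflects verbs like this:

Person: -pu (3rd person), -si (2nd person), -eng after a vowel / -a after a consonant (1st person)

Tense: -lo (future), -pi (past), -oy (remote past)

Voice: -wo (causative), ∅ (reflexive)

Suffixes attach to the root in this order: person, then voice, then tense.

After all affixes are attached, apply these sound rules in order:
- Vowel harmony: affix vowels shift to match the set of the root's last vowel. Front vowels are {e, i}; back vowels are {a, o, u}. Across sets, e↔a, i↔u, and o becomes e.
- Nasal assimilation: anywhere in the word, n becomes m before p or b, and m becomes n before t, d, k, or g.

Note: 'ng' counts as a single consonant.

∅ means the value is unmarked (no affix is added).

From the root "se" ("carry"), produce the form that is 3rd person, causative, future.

Attach person 3rd person -pu → sepu.
Attach voice causative -wo → sepuwo.
Attach tense future -lo → sepuwolo.
Apply vowel harmony: sepuwolo → sepiwele.
Nasal assimilation: no change.

sepiwele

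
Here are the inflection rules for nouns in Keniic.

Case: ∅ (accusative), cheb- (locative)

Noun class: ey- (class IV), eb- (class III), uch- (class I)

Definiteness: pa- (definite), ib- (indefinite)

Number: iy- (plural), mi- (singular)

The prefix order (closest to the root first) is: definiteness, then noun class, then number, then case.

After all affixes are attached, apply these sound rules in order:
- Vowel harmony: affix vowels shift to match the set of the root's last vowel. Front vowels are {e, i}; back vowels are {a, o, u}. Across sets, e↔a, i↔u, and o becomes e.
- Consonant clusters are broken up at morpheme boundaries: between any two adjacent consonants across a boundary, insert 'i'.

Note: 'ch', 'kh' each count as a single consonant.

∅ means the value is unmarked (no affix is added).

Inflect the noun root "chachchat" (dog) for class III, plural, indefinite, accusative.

uyabubichachchat

Attach definiteness indefinite ib- → ibchachchat.
Attach noun class class III eb- → ebibchachchat.
Attach number plural iy- → iyebibchachchat.
case = accusative: zero marking, form stays iyebibchachchat.
Apply vowel harmony: iyebibchachchat → uyabubchachchat.
Apply epenthesis: uyabubchachchat → uyabubichachchat.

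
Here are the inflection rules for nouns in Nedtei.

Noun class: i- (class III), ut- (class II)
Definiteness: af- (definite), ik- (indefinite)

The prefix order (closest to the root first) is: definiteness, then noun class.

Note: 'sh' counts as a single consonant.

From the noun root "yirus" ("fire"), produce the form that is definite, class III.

iafyirus

Attach definiteness definite af- → afyirus.
Attach noun class class III i- → iafyirus.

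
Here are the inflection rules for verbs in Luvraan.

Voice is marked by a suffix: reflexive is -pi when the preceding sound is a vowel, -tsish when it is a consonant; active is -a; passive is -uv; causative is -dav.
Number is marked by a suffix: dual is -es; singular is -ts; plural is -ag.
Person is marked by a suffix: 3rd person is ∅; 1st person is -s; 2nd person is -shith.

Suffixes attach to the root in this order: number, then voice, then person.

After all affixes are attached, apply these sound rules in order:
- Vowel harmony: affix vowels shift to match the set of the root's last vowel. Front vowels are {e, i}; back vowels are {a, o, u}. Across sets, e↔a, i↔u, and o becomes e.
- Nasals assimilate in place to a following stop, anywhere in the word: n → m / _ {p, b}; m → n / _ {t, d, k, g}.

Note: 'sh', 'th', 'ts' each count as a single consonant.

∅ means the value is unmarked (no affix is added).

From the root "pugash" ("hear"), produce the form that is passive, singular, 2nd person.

Attach number singular -ts → pugashts.
Attach voice passive -uv → pugashtsuv.
Attach person 2nd person -shith → pugashtsuvshith.
Apply vowel harmony: pugashtsuvshith → pugashtsuvshuth.
Nasal assimilation: no change.

pugashtsuvshuth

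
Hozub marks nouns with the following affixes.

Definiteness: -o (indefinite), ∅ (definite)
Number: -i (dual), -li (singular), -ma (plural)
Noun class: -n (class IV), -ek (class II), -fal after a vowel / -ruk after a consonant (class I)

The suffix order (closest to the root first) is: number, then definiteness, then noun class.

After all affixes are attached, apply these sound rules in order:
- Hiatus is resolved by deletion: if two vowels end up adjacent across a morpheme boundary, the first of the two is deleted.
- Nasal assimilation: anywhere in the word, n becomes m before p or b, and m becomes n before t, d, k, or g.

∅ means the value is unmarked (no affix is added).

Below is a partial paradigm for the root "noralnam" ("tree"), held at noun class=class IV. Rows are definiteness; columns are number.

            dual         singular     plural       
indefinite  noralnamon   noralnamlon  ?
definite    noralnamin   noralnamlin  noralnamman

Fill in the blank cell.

Attach number plural -ma → noralnamma.
Attach definiteness indefinite -o → noralnammao.
Attach noun class class IV -n → noralnammaon.
Apply vowel deletion: noralnammaon → noralnammon.
Nasal assimilation: no change.

noralnammon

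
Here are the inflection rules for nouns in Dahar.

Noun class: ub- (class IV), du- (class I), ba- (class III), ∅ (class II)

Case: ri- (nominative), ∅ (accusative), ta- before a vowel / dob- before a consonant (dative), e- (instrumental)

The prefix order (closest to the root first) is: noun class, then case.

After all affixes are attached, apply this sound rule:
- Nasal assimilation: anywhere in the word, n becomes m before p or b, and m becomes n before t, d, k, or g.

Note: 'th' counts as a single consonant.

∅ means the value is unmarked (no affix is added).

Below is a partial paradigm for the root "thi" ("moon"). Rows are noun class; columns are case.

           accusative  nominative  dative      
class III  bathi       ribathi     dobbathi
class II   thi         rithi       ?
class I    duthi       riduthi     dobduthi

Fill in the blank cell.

dobthi

noun class = class II: zero marking, form stays thi.
Attach case dative dob- (before consonant 'th') → dobthi.
Nasal assimilation: no change.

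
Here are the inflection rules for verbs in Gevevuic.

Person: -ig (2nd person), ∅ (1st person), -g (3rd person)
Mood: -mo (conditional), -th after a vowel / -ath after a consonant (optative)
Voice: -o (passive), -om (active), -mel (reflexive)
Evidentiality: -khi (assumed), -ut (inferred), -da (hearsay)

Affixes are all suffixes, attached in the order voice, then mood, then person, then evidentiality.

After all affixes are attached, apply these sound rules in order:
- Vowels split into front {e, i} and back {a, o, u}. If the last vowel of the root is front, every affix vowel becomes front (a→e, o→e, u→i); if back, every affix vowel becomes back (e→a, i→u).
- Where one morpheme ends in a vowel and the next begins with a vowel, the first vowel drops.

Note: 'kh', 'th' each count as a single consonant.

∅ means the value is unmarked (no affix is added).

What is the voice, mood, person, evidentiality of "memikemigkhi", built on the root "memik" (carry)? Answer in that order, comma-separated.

Segment: memik-o-mo-ig-khi.
voice: -o → passive.
mood: -mo → conditional.
person: -ig → 2nd person.
evidentiality: -khi → assumed.

passive, conditional, 2nd person, assumed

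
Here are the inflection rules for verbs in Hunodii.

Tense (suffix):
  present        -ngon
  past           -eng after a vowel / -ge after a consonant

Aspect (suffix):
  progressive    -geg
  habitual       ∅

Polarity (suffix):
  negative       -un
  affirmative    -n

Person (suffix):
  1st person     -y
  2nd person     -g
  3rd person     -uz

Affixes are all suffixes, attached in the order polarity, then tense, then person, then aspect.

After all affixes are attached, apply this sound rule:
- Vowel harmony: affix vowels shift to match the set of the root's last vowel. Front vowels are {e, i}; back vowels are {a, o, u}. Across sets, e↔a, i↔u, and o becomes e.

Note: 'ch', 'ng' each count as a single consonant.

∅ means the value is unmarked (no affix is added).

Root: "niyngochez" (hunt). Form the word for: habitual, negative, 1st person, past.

niyngochezingey

Attach polarity negative -un → niyngochezun.
Attach tense past -ge (after consonant 'n') → niyngochezunge.
Attach person 1st person -y → niyngochezungey.
aspect = habitual: zero marking, form stays niyngochezungey.
Apply vowel harmony: niyngochezungey → niyngochezingey.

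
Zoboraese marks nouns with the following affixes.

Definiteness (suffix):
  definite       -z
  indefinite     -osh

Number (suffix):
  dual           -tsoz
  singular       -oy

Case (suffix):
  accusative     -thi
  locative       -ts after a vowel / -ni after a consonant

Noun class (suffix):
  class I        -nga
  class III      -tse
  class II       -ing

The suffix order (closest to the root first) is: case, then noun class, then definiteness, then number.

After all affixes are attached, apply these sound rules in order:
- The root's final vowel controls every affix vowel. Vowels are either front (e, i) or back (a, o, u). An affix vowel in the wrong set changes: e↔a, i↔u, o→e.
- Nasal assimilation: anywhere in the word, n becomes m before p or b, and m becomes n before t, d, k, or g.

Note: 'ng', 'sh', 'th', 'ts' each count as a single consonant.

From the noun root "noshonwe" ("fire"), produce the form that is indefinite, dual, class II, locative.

Attach case locative -ts (after vowel 'e') → noshonwets.
Attach noun class class II -ing → noshonwetsing.
Attach definiteness indefinite -osh → noshonwetsingosh.
Attach number dual -tsoz → noshonwetsingoshtsoz.
Apply vowel harmony: noshonwetsingoshtsoz → noshonwetsingeshtsez.
Nasal assimilation: no change.

noshonwetsingeshtsez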